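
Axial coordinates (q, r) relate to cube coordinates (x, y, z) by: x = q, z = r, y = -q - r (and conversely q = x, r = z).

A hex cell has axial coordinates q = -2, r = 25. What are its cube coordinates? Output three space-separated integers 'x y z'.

Answer: -2 -23 25

Derivation:
x = q = -2
z = r = 25
y = -x - z = -(-2) - (25) = -23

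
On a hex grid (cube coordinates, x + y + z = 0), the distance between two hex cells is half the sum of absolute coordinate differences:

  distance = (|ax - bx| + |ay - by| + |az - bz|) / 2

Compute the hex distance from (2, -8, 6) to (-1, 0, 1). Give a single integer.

Answer: 8

Derivation:
|ax - bx| = |2 - (-1)| = 3
|ay - by| = |-8 - 0| = 8
|az - bz| = |6 - 1| = 5
distance = (3 + 8 + 5) / 2 = 16 / 2 = 8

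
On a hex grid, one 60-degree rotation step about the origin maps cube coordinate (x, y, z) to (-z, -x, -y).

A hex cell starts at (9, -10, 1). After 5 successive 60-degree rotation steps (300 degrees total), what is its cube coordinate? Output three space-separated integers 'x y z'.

Answer: 10 -1 -9

Derivation:
Start: (9, -10, 1)
Step 1: (9, -10, 1) -> (-(1), -(9), -(-10)) = (-1, -9, 10)
Step 2: (-1, -9, 10) -> (-(10), -(-1), -(-9)) = (-10, 1, 9)
Step 3: (-10, 1, 9) -> (-(9), -(-10), -(1)) = (-9, 10, -1)
Step 4: (-9, 10, -1) -> (-(-1), -(-9), -(10)) = (1, 9, -10)
Step 5: (1, 9, -10) -> (-(-10), -(1), -(9)) = (10, -1, -9)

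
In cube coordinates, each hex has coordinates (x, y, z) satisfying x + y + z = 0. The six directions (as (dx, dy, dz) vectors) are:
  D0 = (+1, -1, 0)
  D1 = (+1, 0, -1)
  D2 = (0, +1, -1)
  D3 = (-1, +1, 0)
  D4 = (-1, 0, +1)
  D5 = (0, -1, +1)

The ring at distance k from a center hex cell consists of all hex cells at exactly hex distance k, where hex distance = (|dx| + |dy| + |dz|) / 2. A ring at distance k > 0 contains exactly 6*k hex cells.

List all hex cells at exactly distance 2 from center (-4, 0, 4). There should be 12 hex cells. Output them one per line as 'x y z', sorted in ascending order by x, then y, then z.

Answer: -6 0 6
-6 1 5
-6 2 4
-5 -1 6
-5 2 3
-4 -2 6
-4 2 2
-3 -2 5
-3 1 2
-2 -2 4
-2 -1 3
-2 0 2

Derivation:
Walk ring at distance 2 from (-4, 0, 4):
Start at center + D4*2 = (-6, 0, 6)
  hex 0: (-6, 0, 6)
  hex 1: (-5, -1, 6)
  hex 2: (-4, -2, 6)
  hex 3: (-3, -2, 5)
  hex 4: (-2, -2, 4)
  hex 5: (-2, -1, 3)
  hex 6: (-2, 0, 2)
  hex 7: (-3, 1, 2)
  hex 8: (-4, 2, 2)
  hex 9: (-5, 2, 3)
  hex 10: (-6, 2, 4)
  hex 11: (-6, 1, 5)
Sorted: 12 hexes.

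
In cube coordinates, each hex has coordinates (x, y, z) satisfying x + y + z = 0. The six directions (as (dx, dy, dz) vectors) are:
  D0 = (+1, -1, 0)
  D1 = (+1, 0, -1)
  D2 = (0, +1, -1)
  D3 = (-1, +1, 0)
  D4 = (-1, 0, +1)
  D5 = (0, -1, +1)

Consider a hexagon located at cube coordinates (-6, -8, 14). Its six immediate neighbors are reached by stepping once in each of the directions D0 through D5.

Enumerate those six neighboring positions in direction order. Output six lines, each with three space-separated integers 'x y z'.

Center: (-6, -8, 14). Add each direction:
  D0: (-6, -8, 14) + (1, -1, 0) = (-5, -9, 14)
  D1: (-6, -8, 14) + (1, 0, -1) = (-5, -8, 13)
  D2: (-6, -8, 14) + (0, 1, -1) = (-6, -7, 13)
  D3: (-6, -8, 14) + (-1, 1, 0) = (-7, -7, 14)
  D4: (-6, -8, 14) + (-1, 0, 1) = (-7, -8, 15)
  D5: (-6, -8, 14) + (0, -1, 1) = (-6, -9, 15)

Answer: -5 -9 14
-5 -8 13
-6 -7 13
-7 -7 14
-7 -8 15
-6 -9 15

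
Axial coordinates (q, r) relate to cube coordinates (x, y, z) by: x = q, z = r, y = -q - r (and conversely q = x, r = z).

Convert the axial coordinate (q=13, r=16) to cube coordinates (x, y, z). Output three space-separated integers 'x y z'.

x = q = 13
z = r = 16
y = -x - z = -(13) - (16) = -29

Answer: 13 -29 16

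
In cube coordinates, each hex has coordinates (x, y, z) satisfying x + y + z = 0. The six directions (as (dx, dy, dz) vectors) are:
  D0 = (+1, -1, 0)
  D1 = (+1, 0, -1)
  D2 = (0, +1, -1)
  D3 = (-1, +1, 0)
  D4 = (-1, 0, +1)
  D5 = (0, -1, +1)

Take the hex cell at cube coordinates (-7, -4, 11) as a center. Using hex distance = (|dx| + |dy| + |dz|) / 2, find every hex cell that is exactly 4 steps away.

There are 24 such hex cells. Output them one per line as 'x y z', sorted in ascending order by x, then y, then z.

Walk ring at distance 4 from (-7, -4, 11):
Start at center + D4*4 = (-11, -4, 15)
  hex 0: (-11, -4, 15)
  hex 1: (-10, -5, 15)
  hex 2: (-9, -6, 15)
  hex 3: (-8, -7, 15)
  hex 4: (-7, -8, 15)
  hex 5: (-6, -8, 14)
  hex 6: (-5, -8, 13)
  hex 7: (-4, -8, 12)
  hex 8: (-3, -8, 11)
  hex 9: (-3, -7, 10)
  hex 10: (-3, -6, 9)
  hex 11: (-3, -5, 8)
  hex 12: (-3, -4, 7)
  hex 13: (-4, -3, 7)
  hex 14: (-5, -2, 7)
  hex 15: (-6, -1, 7)
  hex 16: (-7, 0, 7)
  hex 17: (-8, 0, 8)
  hex 18: (-9, 0, 9)
  hex 19: (-10, 0, 10)
  hex 20: (-11, 0, 11)
  hex 21: (-11, -1, 12)
  hex 22: (-11, -2, 13)
  hex 23: (-11, -3, 14)
Sorted: 24 hexes.

Answer: -11 -4 15
-11 -3 14
-11 -2 13
-11 -1 12
-11 0 11
-10 -5 15
-10 0 10
-9 -6 15
-9 0 9
-8 -7 15
-8 0 8
-7 -8 15
-7 0 7
-6 -8 14
-6 -1 7
-5 -8 13
-5 -2 7
-4 -8 12
-4 -3 7
-3 -8 11
-3 -7 10
-3 -6 9
-3 -5 8
-3 -4 7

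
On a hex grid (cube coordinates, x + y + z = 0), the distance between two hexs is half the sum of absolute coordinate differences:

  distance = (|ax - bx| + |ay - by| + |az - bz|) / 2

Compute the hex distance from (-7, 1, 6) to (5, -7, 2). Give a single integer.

|ax - bx| = |-7 - 5| = 12
|ay - by| = |1 - (-7)| = 8
|az - bz| = |6 - 2| = 4
distance = (12 + 8 + 4) / 2 = 24 / 2 = 12

Answer: 12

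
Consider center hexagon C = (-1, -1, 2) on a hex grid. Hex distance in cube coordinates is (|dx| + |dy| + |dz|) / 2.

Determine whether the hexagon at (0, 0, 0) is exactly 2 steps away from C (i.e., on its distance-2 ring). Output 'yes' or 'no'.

|px - cx| = |0 - (-1)| = 1
|py - cy| = |0 - (-1)| = 1
|pz - cz| = |0 - 2| = 2
distance = (1+1+2)/2 = 4/2 = 2
radius = 2; distance == radius -> yes

Answer: yes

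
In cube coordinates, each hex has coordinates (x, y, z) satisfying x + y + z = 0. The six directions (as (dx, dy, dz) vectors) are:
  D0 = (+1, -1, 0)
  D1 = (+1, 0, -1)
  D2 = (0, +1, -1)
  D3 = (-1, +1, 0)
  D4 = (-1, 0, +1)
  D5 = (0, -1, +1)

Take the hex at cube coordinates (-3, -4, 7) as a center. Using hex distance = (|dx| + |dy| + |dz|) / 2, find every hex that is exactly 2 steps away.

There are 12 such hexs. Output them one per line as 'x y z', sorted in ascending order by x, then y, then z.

Walk ring at distance 2 from (-3, -4, 7):
Start at center + D4*2 = (-5, -4, 9)
  hex 0: (-5, -4, 9)
  hex 1: (-4, -5, 9)
  hex 2: (-3, -6, 9)
  hex 3: (-2, -6, 8)
  hex 4: (-1, -6, 7)
  hex 5: (-1, -5, 6)
  hex 6: (-1, -4, 5)
  hex 7: (-2, -3, 5)
  hex 8: (-3, -2, 5)
  hex 9: (-4, -2, 6)
  hex 10: (-5, -2, 7)
  hex 11: (-5, -3, 8)
Sorted: 12 hexes.

Answer: -5 -4 9
-5 -3 8
-5 -2 7
-4 -5 9
-4 -2 6
-3 -6 9
-3 -2 5
-2 -6 8
-2 -3 5
-1 -6 7
-1 -5 6
-1 -4 5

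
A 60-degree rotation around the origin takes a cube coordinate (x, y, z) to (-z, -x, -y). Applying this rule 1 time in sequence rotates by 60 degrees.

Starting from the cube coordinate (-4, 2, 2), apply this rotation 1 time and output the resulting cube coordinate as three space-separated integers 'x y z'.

Answer: -2 4 -2

Derivation:
Start: (-4, 2, 2)
Step 1: (-4, 2, 2) -> (-(2), -(-4), -(2)) = (-2, 4, -2)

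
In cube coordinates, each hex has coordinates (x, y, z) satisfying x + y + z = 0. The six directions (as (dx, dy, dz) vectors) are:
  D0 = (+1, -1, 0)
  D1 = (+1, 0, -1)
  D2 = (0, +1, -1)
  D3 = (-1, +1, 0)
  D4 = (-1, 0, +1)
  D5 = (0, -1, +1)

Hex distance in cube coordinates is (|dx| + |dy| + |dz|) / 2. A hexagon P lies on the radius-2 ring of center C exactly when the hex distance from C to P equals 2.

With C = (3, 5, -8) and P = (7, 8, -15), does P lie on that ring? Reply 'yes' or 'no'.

|px - cx| = |7 - 3| = 4
|py - cy| = |8 - 5| = 3
|pz - cz| = |-15 - (-8)| = 7
distance = (4+3+7)/2 = 14/2 = 7
radius = 2; distance != radius -> no

Answer: no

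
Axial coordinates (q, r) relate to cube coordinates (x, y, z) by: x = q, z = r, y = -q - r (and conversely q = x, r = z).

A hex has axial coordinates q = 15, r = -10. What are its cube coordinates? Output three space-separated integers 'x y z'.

Answer: 15 -5 -10

Derivation:
x = q = 15
z = r = -10
y = -x - z = -(15) - (-10) = -5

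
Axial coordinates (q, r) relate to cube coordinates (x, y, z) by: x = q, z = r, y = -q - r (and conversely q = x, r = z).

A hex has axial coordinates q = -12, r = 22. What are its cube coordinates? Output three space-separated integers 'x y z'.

x = q = -12
z = r = 22
y = -x - z = -(-12) - (22) = -10

Answer: -12 -10 22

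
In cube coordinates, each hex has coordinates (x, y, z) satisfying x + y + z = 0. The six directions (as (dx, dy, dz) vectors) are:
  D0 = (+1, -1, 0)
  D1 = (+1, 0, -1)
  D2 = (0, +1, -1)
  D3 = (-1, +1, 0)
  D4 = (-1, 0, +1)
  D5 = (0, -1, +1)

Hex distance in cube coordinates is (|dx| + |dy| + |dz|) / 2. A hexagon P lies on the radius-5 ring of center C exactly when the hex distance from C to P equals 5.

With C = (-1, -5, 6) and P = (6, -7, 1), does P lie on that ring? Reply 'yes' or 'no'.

Answer: no

Derivation:
|px - cx| = |6 - (-1)| = 7
|py - cy| = |-7 - (-5)| = 2
|pz - cz| = |1 - 6| = 5
distance = (7+2+5)/2 = 14/2 = 7
radius = 5; distance != radius -> no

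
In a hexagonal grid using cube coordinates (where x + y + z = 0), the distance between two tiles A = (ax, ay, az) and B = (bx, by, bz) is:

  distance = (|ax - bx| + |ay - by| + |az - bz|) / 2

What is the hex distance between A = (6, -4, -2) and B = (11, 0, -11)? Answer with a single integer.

|ax - bx| = |6 - 11| = 5
|ay - by| = |-4 - 0| = 4
|az - bz| = |-2 - (-11)| = 9
distance = (5 + 4 + 9) / 2 = 18 / 2 = 9

Answer: 9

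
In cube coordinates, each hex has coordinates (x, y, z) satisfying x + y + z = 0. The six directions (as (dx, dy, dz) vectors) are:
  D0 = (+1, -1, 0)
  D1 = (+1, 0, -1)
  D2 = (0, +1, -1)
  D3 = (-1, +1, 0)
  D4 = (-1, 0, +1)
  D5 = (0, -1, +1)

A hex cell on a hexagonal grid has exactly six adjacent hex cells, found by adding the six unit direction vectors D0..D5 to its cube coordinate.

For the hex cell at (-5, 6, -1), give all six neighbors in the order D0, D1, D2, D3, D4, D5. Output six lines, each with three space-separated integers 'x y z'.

Answer: -4 5 -1
-4 6 -2
-5 7 -2
-6 7 -1
-6 6 0
-5 5 0

Derivation:
Center: (-5, 6, -1). Add each direction:
  D0: (-5, 6, -1) + (1, -1, 0) = (-4, 5, -1)
  D1: (-5, 6, -1) + (1, 0, -1) = (-4, 6, -2)
  D2: (-5, 6, -1) + (0, 1, -1) = (-5, 7, -2)
  D3: (-5, 6, -1) + (-1, 1, 0) = (-6, 7, -1)
  D4: (-5, 6, -1) + (-1, 0, 1) = (-6, 6, 0)
  D5: (-5, 6, -1) + (0, -1, 1) = (-5, 5, 0)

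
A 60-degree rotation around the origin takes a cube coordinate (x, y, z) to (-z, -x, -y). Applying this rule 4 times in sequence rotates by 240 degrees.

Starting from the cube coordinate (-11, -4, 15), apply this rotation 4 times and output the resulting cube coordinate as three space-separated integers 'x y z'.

Answer: 15 -11 -4

Derivation:
Start: (-11, -4, 15)
Step 1: (-11, -4, 15) -> (-(15), -(-11), -(-4)) = (-15, 11, 4)
Step 2: (-15, 11, 4) -> (-(4), -(-15), -(11)) = (-4, 15, -11)
Step 3: (-4, 15, -11) -> (-(-11), -(-4), -(15)) = (11, 4, -15)
Step 4: (11, 4, -15) -> (-(-15), -(11), -(4)) = (15, -11, -4)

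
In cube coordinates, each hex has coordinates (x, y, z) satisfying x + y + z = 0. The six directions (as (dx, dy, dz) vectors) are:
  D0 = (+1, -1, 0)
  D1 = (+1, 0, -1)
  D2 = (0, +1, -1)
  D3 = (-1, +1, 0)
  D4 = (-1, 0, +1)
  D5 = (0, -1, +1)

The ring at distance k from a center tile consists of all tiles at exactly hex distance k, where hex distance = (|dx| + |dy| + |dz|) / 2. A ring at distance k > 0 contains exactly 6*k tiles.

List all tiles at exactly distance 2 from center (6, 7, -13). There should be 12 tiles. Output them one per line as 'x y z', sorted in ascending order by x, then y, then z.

Answer: 4 7 -11
4 8 -12
4 9 -13
5 6 -11
5 9 -14
6 5 -11
6 9 -15
7 5 -12
7 8 -15
8 5 -13
8 6 -14
8 7 -15

Derivation:
Walk ring at distance 2 from (6, 7, -13):
Start at center + D4*2 = (4, 7, -11)
  hex 0: (4, 7, -11)
  hex 1: (5, 6, -11)
  hex 2: (6, 5, -11)
  hex 3: (7, 5, -12)
  hex 4: (8, 5, -13)
  hex 5: (8, 6, -14)
  hex 6: (8, 7, -15)
  hex 7: (7, 8, -15)
  hex 8: (6, 9, -15)
  hex 9: (5, 9, -14)
  hex 10: (4, 9, -13)
  hex 11: (4, 8, -12)
Sorted: 12 hexes.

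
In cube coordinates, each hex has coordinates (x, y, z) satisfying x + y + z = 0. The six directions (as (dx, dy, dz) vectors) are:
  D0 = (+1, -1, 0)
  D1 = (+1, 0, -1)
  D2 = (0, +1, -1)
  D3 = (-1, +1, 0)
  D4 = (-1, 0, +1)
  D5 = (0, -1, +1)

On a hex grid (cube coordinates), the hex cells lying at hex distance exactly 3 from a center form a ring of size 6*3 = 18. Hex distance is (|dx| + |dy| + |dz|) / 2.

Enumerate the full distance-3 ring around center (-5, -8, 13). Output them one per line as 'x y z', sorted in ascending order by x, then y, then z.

Walk ring at distance 3 from (-5, -8, 13):
Start at center + D4*3 = (-8, -8, 16)
  hex 0: (-8, -8, 16)
  hex 1: (-7, -9, 16)
  hex 2: (-6, -10, 16)
  hex 3: (-5, -11, 16)
  hex 4: (-4, -11, 15)
  hex 5: (-3, -11, 14)
  hex 6: (-2, -11, 13)
  hex 7: (-2, -10, 12)
  hex 8: (-2, -9, 11)
  hex 9: (-2, -8, 10)
  hex 10: (-3, -7, 10)
  hex 11: (-4, -6, 10)
  hex 12: (-5, -5, 10)
  hex 13: (-6, -5, 11)
  hex 14: (-7, -5, 12)
  hex 15: (-8, -5, 13)
  hex 16: (-8, -6, 14)
  hex 17: (-8, -7, 15)
Sorted: 18 hexes.

Answer: -8 -8 16
-8 -7 15
-8 -6 14
-8 -5 13
-7 -9 16
-7 -5 12
-6 -10 16
-6 -5 11
-5 -11 16
-5 -5 10
-4 -11 15
-4 -6 10
-3 -11 14
-3 -7 10
-2 -11 13
-2 -10 12
-2 -9 11
-2 -8 10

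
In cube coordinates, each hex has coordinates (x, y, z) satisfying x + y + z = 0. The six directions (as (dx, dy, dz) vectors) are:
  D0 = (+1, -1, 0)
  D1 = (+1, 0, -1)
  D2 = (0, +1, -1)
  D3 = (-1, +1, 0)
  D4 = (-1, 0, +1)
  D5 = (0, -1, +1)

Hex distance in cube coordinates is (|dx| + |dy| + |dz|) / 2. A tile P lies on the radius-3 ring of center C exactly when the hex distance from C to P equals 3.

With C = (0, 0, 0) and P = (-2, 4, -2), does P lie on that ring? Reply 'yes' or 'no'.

Answer: no

Derivation:
|px - cx| = |-2 - 0| = 2
|py - cy| = |4 - 0| = 4
|pz - cz| = |-2 - 0| = 2
distance = (2+4+2)/2 = 8/2 = 4
radius = 3; distance != radius -> no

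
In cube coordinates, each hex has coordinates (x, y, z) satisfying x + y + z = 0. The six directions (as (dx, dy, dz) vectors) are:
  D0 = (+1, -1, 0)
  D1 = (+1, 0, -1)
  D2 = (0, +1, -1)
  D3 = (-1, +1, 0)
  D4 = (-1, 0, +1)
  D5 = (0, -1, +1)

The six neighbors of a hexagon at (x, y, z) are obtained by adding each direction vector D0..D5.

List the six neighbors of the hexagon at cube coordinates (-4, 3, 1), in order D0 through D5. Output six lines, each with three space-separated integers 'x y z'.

Answer: -3 2 1
-3 3 0
-4 4 0
-5 4 1
-5 3 2
-4 2 2

Derivation:
Center: (-4, 3, 1). Add each direction:
  D0: (-4, 3, 1) + (1, -1, 0) = (-3, 2, 1)
  D1: (-4, 3, 1) + (1, 0, -1) = (-3, 3, 0)
  D2: (-4, 3, 1) + (0, 1, -1) = (-4, 4, 0)
  D3: (-4, 3, 1) + (-1, 1, 0) = (-5, 4, 1)
  D4: (-4, 3, 1) + (-1, 0, 1) = (-5, 3, 2)
  D5: (-4, 3, 1) + (0, -1, 1) = (-4, 2, 2)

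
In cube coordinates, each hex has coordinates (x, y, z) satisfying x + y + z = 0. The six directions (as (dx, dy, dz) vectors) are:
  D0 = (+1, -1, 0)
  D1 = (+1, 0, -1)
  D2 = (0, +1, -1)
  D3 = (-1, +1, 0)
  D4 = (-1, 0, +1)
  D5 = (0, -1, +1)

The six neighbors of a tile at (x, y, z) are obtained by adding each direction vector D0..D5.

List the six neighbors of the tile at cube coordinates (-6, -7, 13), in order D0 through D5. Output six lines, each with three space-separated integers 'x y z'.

Answer: -5 -8 13
-5 -7 12
-6 -6 12
-7 -6 13
-7 -7 14
-6 -8 14

Derivation:
Center: (-6, -7, 13). Add each direction:
  D0: (-6, -7, 13) + (1, -1, 0) = (-5, -8, 13)
  D1: (-6, -7, 13) + (1, 0, -1) = (-5, -7, 12)
  D2: (-6, -7, 13) + (0, 1, -1) = (-6, -6, 12)
  D3: (-6, -7, 13) + (-1, 1, 0) = (-7, -6, 13)
  D4: (-6, -7, 13) + (-1, 0, 1) = (-7, -7, 14)
  D5: (-6, -7, 13) + (0, -1, 1) = (-6, -8, 14)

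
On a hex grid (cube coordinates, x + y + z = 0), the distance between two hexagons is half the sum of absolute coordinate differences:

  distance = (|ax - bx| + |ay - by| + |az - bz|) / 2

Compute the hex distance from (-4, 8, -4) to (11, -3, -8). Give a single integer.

|ax - bx| = |-4 - 11| = 15
|ay - by| = |8 - (-3)| = 11
|az - bz| = |-4 - (-8)| = 4
distance = (15 + 11 + 4) / 2 = 30 / 2 = 15

Answer: 15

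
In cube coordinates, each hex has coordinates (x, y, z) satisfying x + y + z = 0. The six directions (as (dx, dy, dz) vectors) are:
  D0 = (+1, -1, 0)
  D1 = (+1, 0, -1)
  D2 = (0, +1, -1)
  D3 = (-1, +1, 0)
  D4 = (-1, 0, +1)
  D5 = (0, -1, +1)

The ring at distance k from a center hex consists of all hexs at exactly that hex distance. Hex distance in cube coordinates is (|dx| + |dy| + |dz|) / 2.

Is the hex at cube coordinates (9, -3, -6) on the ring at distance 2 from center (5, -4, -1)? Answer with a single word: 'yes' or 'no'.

Answer: no

Derivation:
|px - cx| = |9 - 5| = 4
|py - cy| = |-3 - (-4)| = 1
|pz - cz| = |-6 - (-1)| = 5
distance = (4+1+5)/2 = 10/2 = 5
radius = 2; distance != radius -> no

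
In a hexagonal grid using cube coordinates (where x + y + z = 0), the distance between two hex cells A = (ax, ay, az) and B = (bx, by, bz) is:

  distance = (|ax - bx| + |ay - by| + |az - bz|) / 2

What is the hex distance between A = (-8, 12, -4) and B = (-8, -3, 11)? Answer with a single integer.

Answer: 15

Derivation:
|ax - bx| = |-8 - (-8)| = 0
|ay - by| = |12 - (-3)| = 15
|az - bz| = |-4 - 11| = 15
distance = (0 + 15 + 15) / 2 = 30 / 2 = 15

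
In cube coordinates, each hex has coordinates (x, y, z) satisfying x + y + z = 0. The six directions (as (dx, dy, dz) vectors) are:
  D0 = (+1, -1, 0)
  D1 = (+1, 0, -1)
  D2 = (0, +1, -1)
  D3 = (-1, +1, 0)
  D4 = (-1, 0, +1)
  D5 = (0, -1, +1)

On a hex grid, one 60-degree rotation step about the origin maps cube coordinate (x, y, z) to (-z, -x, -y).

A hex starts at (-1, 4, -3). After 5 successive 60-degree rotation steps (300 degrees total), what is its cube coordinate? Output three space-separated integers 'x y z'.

Start: (-1, 4, -3)
Step 1: (-1, 4, -3) -> (-(-3), -(-1), -(4)) = (3, 1, -4)
Step 2: (3, 1, -4) -> (-(-4), -(3), -(1)) = (4, -3, -1)
Step 3: (4, -3, -1) -> (-(-1), -(4), -(-3)) = (1, -4, 3)
Step 4: (1, -4, 3) -> (-(3), -(1), -(-4)) = (-3, -1, 4)
Step 5: (-3, -1, 4) -> (-(4), -(-3), -(-1)) = (-4, 3, 1)

Answer: -4 3 1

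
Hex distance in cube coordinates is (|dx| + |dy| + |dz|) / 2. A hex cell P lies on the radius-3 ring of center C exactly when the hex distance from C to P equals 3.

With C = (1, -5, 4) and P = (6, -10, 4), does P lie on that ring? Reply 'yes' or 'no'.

|px - cx| = |6 - 1| = 5
|py - cy| = |-10 - (-5)| = 5
|pz - cz| = |4 - 4| = 0
distance = (5+5+0)/2 = 10/2 = 5
radius = 3; distance != radius -> no

Answer: no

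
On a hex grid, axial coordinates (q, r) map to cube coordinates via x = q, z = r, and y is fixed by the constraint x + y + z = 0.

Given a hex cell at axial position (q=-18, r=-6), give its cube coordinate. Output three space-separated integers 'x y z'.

Answer: -18 24 -6

Derivation:
x = q = -18
z = r = -6
y = -x - z = -(-18) - (-6) = 24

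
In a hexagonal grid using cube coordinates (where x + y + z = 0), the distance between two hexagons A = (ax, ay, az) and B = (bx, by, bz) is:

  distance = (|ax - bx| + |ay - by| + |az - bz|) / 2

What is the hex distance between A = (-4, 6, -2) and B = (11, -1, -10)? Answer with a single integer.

Answer: 15

Derivation:
|ax - bx| = |-4 - 11| = 15
|ay - by| = |6 - (-1)| = 7
|az - bz| = |-2 - (-10)| = 8
distance = (15 + 7 + 8) / 2 = 30 / 2 = 15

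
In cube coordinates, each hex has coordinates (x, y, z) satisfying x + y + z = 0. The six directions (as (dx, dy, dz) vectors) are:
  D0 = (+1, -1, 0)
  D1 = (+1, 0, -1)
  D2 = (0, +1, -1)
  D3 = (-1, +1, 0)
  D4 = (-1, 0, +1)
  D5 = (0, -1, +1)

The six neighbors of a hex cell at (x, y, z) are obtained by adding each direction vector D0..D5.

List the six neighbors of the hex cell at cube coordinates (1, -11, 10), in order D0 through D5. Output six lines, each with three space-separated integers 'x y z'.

Center: (1, -11, 10). Add each direction:
  D0: (1, -11, 10) + (1, -1, 0) = (2, -12, 10)
  D1: (1, -11, 10) + (1, 0, -1) = (2, -11, 9)
  D2: (1, -11, 10) + (0, 1, -1) = (1, -10, 9)
  D3: (1, -11, 10) + (-1, 1, 0) = (0, -10, 10)
  D4: (1, -11, 10) + (-1, 0, 1) = (0, -11, 11)
  D5: (1, -11, 10) + (0, -1, 1) = (1, -12, 11)

Answer: 2 -12 10
2 -11 9
1 -10 9
0 -10 10
0 -11 11
1 -12 11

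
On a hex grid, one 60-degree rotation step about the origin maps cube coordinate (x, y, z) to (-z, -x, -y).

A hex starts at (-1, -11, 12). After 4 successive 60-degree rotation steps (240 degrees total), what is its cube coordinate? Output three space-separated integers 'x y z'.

Start: (-1, -11, 12)
Step 1: (-1, -11, 12) -> (-(12), -(-1), -(-11)) = (-12, 1, 11)
Step 2: (-12, 1, 11) -> (-(11), -(-12), -(1)) = (-11, 12, -1)
Step 3: (-11, 12, -1) -> (-(-1), -(-11), -(12)) = (1, 11, -12)
Step 4: (1, 11, -12) -> (-(-12), -(1), -(11)) = (12, -1, -11)

Answer: 12 -1 -11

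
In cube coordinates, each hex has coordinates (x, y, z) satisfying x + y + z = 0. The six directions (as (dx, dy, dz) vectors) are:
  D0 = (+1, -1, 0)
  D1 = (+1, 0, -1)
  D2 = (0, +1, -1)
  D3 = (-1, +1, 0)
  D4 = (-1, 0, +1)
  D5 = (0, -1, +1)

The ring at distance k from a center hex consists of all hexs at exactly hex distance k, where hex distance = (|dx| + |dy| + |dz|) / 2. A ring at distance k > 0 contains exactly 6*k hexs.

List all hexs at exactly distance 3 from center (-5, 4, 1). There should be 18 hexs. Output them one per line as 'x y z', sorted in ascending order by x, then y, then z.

Answer: -8 4 4
-8 5 3
-8 6 2
-8 7 1
-7 3 4
-7 7 0
-6 2 4
-6 7 -1
-5 1 4
-5 7 -2
-4 1 3
-4 6 -2
-3 1 2
-3 5 -2
-2 1 1
-2 2 0
-2 3 -1
-2 4 -2

Derivation:
Walk ring at distance 3 from (-5, 4, 1):
Start at center + D4*3 = (-8, 4, 4)
  hex 0: (-8, 4, 4)
  hex 1: (-7, 3, 4)
  hex 2: (-6, 2, 4)
  hex 3: (-5, 1, 4)
  hex 4: (-4, 1, 3)
  hex 5: (-3, 1, 2)
  hex 6: (-2, 1, 1)
  hex 7: (-2, 2, 0)
  hex 8: (-2, 3, -1)
  hex 9: (-2, 4, -2)
  hex 10: (-3, 5, -2)
  hex 11: (-4, 6, -2)
  hex 12: (-5, 7, -2)
  hex 13: (-6, 7, -1)
  hex 14: (-7, 7, 0)
  hex 15: (-8, 7, 1)
  hex 16: (-8, 6, 2)
  hex 17: (-8, 5, 3)
Sorted: 18 hexes.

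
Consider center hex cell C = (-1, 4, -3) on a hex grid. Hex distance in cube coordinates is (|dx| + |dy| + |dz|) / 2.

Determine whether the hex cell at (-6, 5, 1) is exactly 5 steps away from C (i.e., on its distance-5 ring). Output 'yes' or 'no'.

|px - cx| = |-6 - (-1)| = 5
|py - cy| = |5 - 4| = 1
|pz - cz| = |1 - (-3)| = 4
distance = (5+1+4)/2 = 10/2 = 5
radius = 5; distance == radius -> yes

Answer: yes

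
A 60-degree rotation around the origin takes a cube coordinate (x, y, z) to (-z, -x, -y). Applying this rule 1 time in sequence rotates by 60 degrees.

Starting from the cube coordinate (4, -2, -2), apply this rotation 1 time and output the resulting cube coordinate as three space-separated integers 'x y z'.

Start: (4, -2, -2)
Step 1: (4, -2, -2) -> (-(-2), -(4), -(-2)) = (2, -4, 2)

Answer: 2 -4 2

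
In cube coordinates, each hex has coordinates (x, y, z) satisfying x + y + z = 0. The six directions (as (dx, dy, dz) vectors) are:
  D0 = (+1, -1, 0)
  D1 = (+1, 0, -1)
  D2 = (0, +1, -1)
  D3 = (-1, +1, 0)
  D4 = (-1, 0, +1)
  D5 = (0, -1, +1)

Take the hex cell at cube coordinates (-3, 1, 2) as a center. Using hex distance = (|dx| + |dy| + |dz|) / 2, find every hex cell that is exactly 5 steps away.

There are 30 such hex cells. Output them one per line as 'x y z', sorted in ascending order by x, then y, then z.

Answer: -8 1 7
-8 2 6
-8 3 5
-8 4 4
-8 5 3
-8 6 2
-7 0 7
-7 6 1
-6 -1 7
-6 6 0
-5 -2 7
-5 6 -1
-4 -3 7
-4 6 -2
-3 -4 7
-3 6 -3
-2 -4 6
-2 5 -3
-1 -4 5
-1 4 -3
0 -4 4
0 3 -3
1 -4 3
1 2 -3
2 -4 2
2 -3 1
2 -2 0
2 -1 -1
2 0 -2
2 1 -3

Derivation:
Walk ring at distance 5 from (-3, 1, 2):
Start at center + D4*5 = (-8, 1, 7)
  hex 0: (-8, 1, 7)
  hex 1: (-7, 0, 7)
  hex 2: (-6, -1, 7)
  hex 3: (-5, -2, 7)
  hex 4: (-4, -3, 7)
  hex 5: (-3, -4, 7)
  hex 6: (-2, -4, 6)
  hex 7: (-1, -4, 5)
  hex 8: (0, -4, 4)
  hex 9: (1, -4, 3)
  hex 10: (2, -4, 2)
  hex 11: (2, -3, 1)
  hex 12: (2, -2, 0)
  hex 13: (2, -1, -1)
  hex 14: (2, 0, -2)
  hex 15: (2, 1, -3)
  hex 16: (1, 2, -3)
  hex 17: (0, 3, -3)
  hex 18: (-1, 4, -3)
  hex 19: (-2, 5, -3)
  hex 20: (-3, 6, -3)
  hex 21: (-4, 6, -2)
  hex 22: (-5, 6, -1)
  hex 23: (-6, 6, 0)
  hex 24: (-7, 6, 1)
  hex 25: (-8, 6, 2)
  hex 26: (-8, 5, 3)
  hex 27: (-8, 4, 4)
  hex 28: (-8, 3, 5)
  hex 29: (-8, 2, 6)
Sorted: 30 hexes.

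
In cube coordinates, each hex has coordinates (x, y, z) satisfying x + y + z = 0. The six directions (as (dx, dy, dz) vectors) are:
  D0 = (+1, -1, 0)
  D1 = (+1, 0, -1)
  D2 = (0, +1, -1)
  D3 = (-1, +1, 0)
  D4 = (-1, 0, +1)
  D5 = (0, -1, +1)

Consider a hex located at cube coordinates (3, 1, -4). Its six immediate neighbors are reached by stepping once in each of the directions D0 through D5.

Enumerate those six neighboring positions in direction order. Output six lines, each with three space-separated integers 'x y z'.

Answer: 4 0 -4
4 1 -5
3 2 -5
2 2 -4
2 1 -3
3 0 -3

Derivation:
Center: (3, 1, -4). Add each direction:
  D0: (3, 1, -4) + (1, -1, 0) = (4, 0, -4)
  D1: (3, 1, -4) + (1, 0, -1) = (4, 1, -5)
  D2: (3, 1, -4) + (0, 1, -1) = (3, 2, -5)
  D3: (3, 1, -4) + (-1, 1, 0) = (2, 2, -4)
  D4: (3, 1, -4) + (-1, 0, 1) = (2, 1, -3)
  D5: (3, 1, -4) + (0, -1, 1) = (3, 0, -3)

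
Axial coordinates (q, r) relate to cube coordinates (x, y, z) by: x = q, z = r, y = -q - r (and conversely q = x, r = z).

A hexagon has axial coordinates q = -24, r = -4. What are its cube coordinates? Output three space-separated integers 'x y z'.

Answer: -24 28 -4

Derivation:
x = q = -24
z = r = -4
y = -x - z = -(-24) - (-4) = 28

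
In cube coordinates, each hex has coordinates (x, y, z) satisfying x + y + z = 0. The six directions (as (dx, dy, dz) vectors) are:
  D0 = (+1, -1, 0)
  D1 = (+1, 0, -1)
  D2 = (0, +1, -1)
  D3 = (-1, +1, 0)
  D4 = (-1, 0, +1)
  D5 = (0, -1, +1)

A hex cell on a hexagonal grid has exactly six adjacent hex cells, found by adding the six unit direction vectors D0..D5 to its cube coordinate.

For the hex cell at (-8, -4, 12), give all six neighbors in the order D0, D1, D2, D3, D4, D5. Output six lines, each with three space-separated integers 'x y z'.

Center: (-8, -4, 12). Add each direction:
  D0: (-8, -4, 12) + (1, -1, 0) = (-7, -5, 12)
  D1: (-8, -4, 12) + (1, 0, -1) = (-7, -4, 11)
  D2: (-8, -4, 12) + (0, 1, -1) = (-8, -3, 11)
  D3: (-8, -4, 12) + (-1, 1, 0) = (-9, -3, 12)
  D4: (-8, -4, 12) + (-1, 0, 1) = (-9, -4, 13)
  D5: (-8, -4, 12) + (0, -1, 1) = (-8, -5, 13)

Answer: -7 -5 12
-7 -4 11
-8 -3 11
-9 -3 12
-9 -4 13
-8 -5 13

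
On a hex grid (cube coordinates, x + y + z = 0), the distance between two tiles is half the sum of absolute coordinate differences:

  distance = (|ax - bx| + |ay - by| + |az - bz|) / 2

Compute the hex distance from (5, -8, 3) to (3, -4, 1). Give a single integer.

|ax - bx| = |5 - 3| = 2
|ay - by| = |-8 - (-4)| = 4
|az - bz| = |3 - 1| = 2
distance = (2 + 4 + 2) / 2 = 8 / 2 = 4

Answer: 4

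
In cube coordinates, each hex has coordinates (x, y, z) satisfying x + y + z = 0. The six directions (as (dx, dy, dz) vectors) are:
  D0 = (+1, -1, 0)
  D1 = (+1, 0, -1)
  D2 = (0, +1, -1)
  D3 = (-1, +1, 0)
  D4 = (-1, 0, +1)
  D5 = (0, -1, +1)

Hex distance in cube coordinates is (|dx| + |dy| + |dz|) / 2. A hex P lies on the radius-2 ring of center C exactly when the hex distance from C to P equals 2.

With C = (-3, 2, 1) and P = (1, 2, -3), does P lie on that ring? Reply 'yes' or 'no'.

|px - cx| = |1 - (-3)| = 4
|py - cy| = |2 - 2| = 0
|pz - cz| = |-3 - 1| = 4
distance = (4+0+4)/2 = 8/2 = 4
radius = 2; distance != radius -> no

Answer: no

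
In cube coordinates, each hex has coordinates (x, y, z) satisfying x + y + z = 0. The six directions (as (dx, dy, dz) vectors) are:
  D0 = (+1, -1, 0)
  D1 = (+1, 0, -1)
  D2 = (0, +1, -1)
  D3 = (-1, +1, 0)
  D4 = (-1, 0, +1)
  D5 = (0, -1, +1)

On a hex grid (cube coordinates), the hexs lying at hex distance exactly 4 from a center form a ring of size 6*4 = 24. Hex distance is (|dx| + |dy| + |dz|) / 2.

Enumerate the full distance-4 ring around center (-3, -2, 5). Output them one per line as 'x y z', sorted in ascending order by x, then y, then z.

Walk ring at distance 4 from (-3, -2, 5):
Start at center + D4*4 = (-7, -2, 9)
  hex 0: (-7, -2, 9)
  hex 1: (-6, -3, 9)
  hex 2: (-5, -4, 9)
  hex 3: (-4, -5, 9)
  hex 4: (-3, -6, 9)
  hex 5: (-2, -6, 8)
  hex 6: (-1, -6, 7)
  hex 7: (0, -6, 6)
  hex 8: (1, -6, 5)
  hex 9: (1, -5, 4)
  hex 10: (1, -4, 3)
  hex 11: (1, -3, 2)
  hex 12: (1, -2, 1)
  hex 13: (0, -1, 1)
  hex 14: (-1, 0, 1)
  hex 15: (-2, 1, 1)
  hex 16: (-3, 2, 1)
  hex 17: (-4, 2, 2)
  hex 18: (-5, 2, 3)
  hex 19: (-6, 2, 4)
  hex 20: (-7, 2, 5)
  hex 21: (-7, 1, 6)
  hex 22: (-7, 0, 7)
  hex 23: (-7, -1, 8)
Sorted: 24 hexes.

Answer: -7 -2 9
-7 -1 8
-7 0 7
-7 1 6
-7 2 5
-6 -3 9
-6 2 4
-5 -4 9
-5 2 3
-4 -5 9
-4 2 2
-3 -6 9
-3 2 1
-2 -6 8
-2 1 1
-1 -6 7
-1 0 1
0 -6 6
0 -1 1
1 -6 5
1 -5 4
1 -4 3
1 -3 2
1 -2 1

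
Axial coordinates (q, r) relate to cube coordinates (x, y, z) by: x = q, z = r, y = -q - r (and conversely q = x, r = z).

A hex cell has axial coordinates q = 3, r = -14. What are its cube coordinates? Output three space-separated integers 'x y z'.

Answer: 3 11 -14

Derivation:
x = q = 3
z = r = -14
y = -x - z = -(3) - (-14) = 11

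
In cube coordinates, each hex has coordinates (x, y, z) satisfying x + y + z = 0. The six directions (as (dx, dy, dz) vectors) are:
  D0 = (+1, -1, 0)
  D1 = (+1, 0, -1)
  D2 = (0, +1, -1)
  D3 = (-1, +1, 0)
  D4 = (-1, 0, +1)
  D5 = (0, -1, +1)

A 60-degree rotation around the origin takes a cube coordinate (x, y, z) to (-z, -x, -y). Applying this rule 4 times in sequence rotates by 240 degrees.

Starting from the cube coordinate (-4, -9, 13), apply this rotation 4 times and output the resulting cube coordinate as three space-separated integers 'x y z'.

Answer: 13 -4 -9

Derivation:
Start: (-4, -9, 13)
Step 1: (-4, -9, 13) -> (-(13), -(-4), -(-9)) = (-13, 4, 9)
Step 2: (-13, 4, 9) -> (-(9), -(-13), -(4)) = (-9, 13, -4)
Step 3: (-9, 13, -4) -> (-(-4), -(-9), -(13)) = (4, 9, -13)
Step 4: (4, 9, -13) -> (-(-13), -(4), -(9)) = (13, -4, -9)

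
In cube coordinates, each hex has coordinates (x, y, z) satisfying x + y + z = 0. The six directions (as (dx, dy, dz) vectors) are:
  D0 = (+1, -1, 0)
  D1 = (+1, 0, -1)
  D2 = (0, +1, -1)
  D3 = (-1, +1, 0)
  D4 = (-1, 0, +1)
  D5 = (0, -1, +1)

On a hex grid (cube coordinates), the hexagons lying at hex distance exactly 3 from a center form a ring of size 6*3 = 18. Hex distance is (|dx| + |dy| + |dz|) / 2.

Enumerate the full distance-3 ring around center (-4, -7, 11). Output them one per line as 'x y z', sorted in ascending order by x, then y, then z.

Walk ring at distance 3 from (-4, -7, 11):
Start at center + D4*3 = (-7, -7, 14)
  hex 0: (-7, -7, 14)
  hex 1: (-6, -8, 14)
  hex 2: (-5, -9, 14)
  hex 3: (-4, -10, 14)
  hex 4: (-3, -10, 13)
  hex 5: (-2, -10, 12)
  hex 6: (-1, -10, 11)
  hex 7: (-1, -9, 10)
  hex 8: (-1, -8, 9)
  hex 9: (-1, -7, 8)
  hex 10: (-2, -6, 8)
  hex 11: (-3, -5, 8)
  hex 12: (-4, -4, 8)
  hex 13: (-5, -4, 9)
  hex 14: (-6, -4, 10)
  hex 15: (-7, -4, 11)
  hex 16: (-7, -5, 12)
  hex 17: (-7, -6, 13)
Sorted: 18 hexes.

Answer: -7 -7 14
-7 -6 13
-7 -5 12
-7 -4 11
-6 -8 14
-6 -4 10
-5 -9 14
-5 -4 9
-4 -10 14
-4 -4 8
-3 -10 13
-3 -5 8
-2 -10 12
-2 -6 8
-1 -10 11
-1 -9 10
-1 -8 9
-1 -7 8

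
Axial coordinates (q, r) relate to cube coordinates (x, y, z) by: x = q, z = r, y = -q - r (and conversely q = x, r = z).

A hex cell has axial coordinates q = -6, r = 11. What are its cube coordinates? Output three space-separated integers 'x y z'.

x = q = -6
z = r = 11
y = -x - z = -(-6) - (11) = -5

Answer: -6 -5 11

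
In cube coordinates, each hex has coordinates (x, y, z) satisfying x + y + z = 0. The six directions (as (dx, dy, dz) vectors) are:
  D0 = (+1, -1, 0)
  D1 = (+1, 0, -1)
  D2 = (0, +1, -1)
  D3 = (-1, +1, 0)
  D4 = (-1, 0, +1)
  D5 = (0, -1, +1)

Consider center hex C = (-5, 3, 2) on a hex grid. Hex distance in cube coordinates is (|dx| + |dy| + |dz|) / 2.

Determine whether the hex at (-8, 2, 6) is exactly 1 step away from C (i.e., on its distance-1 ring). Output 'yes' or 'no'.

|px - cx| = |-8 - (-5)| = 3
|py - cy| = |2 - 3| = 1
|pz - cz| = |6 - 2| = 4
distance = (3+1+4)/2 = 8/2 = 4
radius = 1; distance != radius -> no

Answer: no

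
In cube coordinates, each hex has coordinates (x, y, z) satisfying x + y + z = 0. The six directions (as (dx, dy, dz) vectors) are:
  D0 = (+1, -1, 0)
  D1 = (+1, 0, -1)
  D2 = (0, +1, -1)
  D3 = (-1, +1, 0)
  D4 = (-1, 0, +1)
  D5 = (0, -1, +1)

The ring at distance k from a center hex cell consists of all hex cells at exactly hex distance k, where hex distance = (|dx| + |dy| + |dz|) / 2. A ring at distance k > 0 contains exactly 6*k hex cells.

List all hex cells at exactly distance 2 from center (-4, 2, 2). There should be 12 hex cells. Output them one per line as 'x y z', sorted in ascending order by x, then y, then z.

Answer: -6 2 4
-6 3 3
-6 4 2
-5 1 4
-5 4 1
-4 0 4
-4 4 0
-3 0 3
-3 3 0
-2 0 2
-2 1 1
-2 2 0

Derivation:
Walk ring at distance 2 from (-4, 2, 2):
Start at center + D4*2 = (-6, 2, 4)
  hex 0: (-6, 2, 4)
  hex 1: (-5, 1, 4)
  hex 2: (-4, 0, 4)
  hex 3: (-3, 0, 3)
  hex 4: (-2, 0, 2)
  hex 5: (-2, 1, 1)
  hex 6: (-2, 2, 0)
  hex 7: (-3, 3, 0)
  hex 8: (-4, 4, 0)
  hex 9: (-5, 4, 1)
  hex 10: (-6, 4, 2)
  hex 11: (-6, 3, 3)
Sorted: 12 hexes.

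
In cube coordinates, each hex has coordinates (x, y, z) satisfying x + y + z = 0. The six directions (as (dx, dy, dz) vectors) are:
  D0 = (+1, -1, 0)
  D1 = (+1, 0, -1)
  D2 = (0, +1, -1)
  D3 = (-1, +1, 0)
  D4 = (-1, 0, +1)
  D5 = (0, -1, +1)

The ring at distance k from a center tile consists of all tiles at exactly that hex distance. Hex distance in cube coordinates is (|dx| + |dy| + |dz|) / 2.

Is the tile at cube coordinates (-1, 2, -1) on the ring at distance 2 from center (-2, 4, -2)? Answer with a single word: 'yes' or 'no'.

|px - cx| = |-1 - (-2)| = 1
|py - cy| = |2 - 4| = 2
|pz - cz| = |-1 - (-2)| = 1
distance = (1+2+1)/2 = 4/2 = 2
radius = 2; distance == radius -> yes

Answer: yes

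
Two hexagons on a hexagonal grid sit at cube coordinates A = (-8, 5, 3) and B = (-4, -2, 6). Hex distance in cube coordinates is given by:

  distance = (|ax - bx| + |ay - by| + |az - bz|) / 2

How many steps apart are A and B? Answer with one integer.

Answer: 7

Derivation:
|ax - bx| = |-8 - (-4)| = 4
|ay - by| = |5 - (-2)| = 7
|az - bz| = |3 - 6| = 3
distance = (4 + 7 + 3) / 2 = 14 / 2 = 7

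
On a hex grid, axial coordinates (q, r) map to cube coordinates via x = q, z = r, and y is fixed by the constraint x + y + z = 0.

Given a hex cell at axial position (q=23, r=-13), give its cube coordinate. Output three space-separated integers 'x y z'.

x = q = 23
z = r = -13
y = -x - z = -(23) - (-13) = -10

Answer: 23 -10 -13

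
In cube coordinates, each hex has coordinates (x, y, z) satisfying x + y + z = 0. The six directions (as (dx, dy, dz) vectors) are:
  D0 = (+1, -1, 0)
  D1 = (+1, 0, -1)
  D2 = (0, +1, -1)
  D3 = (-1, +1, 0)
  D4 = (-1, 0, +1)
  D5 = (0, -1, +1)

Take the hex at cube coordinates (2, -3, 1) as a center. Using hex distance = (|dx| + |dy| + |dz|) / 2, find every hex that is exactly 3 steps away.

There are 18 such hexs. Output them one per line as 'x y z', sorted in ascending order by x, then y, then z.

Walk ring at distance 3 from (2, -3, 1):
Start at center + D4*3 = (-1, -3, 4)
  hex 0: (-1, -3, 4)
  hex 1: (0, -4, 4)
  hex 2: (1, -5, 4)
  hex 3: (2, -6, 4)
  hex 4: (3, -6, 3)
  hex 5: (4, -6, 2)
  hex 6: (5, -6, 1)
  hex 7: (5, -5, 0)
  hex 8: (5, -4, -1)
  hex 9: (5, -3, -2)
  hex 10: (4, -2, -2)
  hex 11: (3, -1, -2)
  hex 12: (2, 0, -2)
  hex 13: (1, 0, -1)
  hex 14: (0, 0, 0)
  hex 15: (-1, 0, 1)
  hex 16: (-1, -1, 2)
  hex 17: (-1, -2, 3)
Sorted: 18 hexes.

Answer: -1 -3 4
-1 -2 3
-1 -1 2
-1 0 1
0 -4 4
0 0 0
1 -5 4
1 0 -1
2 -6 4
2 0 -2
3 -6 3
3 -1 -2
4 -6 2
4 -2 -2
5 -6 1
5 -5 0
5 -4 -1
5 -3 -2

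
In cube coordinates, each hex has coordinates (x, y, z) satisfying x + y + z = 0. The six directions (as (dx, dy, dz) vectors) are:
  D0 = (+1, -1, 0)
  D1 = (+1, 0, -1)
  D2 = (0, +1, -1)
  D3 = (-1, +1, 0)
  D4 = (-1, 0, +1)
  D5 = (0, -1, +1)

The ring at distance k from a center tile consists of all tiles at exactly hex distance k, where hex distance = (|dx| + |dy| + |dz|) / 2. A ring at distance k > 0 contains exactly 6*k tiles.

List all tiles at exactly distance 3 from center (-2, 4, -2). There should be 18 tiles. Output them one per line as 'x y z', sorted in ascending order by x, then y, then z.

Answer: -5 4 1
-5 5 0
-5 6 -1
-5 7 -2
-4 3 1
-4 7 -3
-3 2 1
-3 7 -4
-2 1 1
-2 7 -5
-1 1 0
-1 6 -5
0 1 -1
0 5 -5
1 1 -2
1 2 -3
1 3 -4
1 4 -5

Derivation:
Walk ring at distance 3 from (-2, 4, -2):
Start at center + D4*3 = (-5, 4, 1)
  hex 0: (-5, 4, 1)
  hex 1: (-4, 3, 1)
  hex 2: (-3, 2, 1)
  hex 3: (-2, 1, 1)
  hex 4: (-1, 1, 0)
  hex 5: (0, 1, -1)
  hex 6: (1, 1, -2)
  hex 7: (1, 2, -3)
  hex 8: (1, 3, -4)
  hex 9: (1, 4, -5)
  hex 10: (0, 5, -5)
  hex 11: (-1, 6, -5)
  hex 12: (-2, 7, -5)
  hex 13: (-3, 7, -4)
  hex 14: (-4, 7, -3)
  hex 15: (-5, 7, -2)
  hex 16: (-5, 6, -1)
  hex 17: (-5, 5, 0)
Sorted: 18 hexes.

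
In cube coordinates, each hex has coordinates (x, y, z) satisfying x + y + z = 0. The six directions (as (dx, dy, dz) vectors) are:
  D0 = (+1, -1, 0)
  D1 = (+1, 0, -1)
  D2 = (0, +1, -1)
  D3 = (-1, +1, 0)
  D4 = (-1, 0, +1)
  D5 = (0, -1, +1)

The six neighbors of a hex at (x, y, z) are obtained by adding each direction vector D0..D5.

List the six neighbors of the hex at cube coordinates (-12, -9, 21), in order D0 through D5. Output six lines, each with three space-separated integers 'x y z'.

Center: (-12, -9, 21). Add each direction:
  D0: (-12, -9, 21) + (1, -1, 0) = (-11, -10, 21)
  D1: (-12, -9, 21) + (1, 0, -1) = (-11, -9, 20)
  D2: (-12, -9, 21) + (0, 1, -1) = (-12, -8, 20)
  D3: (-12, -9, 21) + (-1, 1, 0) = (-13, -8, 21)
  D4: (-12, -9, 21) + (-1, 0, 1) = (-13, -9, 22)
  D5: (-12, -9, 21) + (0, -1, 1) = (-12, -10, 22)

Answer: -11 -10 21
-11 -9 20
-12 -8 20
-13 -8 21
-13 -9 22
-12 -10 22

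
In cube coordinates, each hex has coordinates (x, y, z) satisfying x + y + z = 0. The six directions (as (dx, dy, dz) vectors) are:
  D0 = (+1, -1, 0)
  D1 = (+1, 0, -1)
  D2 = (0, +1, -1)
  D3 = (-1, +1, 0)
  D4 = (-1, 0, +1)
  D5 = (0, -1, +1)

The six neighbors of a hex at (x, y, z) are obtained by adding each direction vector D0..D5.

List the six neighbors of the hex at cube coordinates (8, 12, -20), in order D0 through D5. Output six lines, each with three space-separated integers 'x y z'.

Center: (8, 12, -20). Add each direction:
  D0: (8, 12, -20) + (1, -1, 0) = (9, 11, -20)
  D1: (8, 12, -20) + (1, 0, -1) = (9, 12, -21)
  D2: (8, 12, -20) + (0, 1, -1) = (8, 13, -21)
  D3: (8, 12, -20) + (-1, 1, 0) = (7, 13, -20)
  D4: (8, 12, -20) + (-1, 0, 1) = (7, 12, -19)
  D5: (8, 12, -20) + (0, -1, 1) = (8, 11, -19)

Answer: 9 11 -20
9 12 -21
8 13 -21
7 13 -20
7 12 -19
8 11 -19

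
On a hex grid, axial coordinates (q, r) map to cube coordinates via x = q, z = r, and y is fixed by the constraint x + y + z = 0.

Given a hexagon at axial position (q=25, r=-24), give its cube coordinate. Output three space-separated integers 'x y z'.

x = q = 25
z = r = -24
y = -x - z = -(25) - (-24) = -1

Answer: 25 -1 -24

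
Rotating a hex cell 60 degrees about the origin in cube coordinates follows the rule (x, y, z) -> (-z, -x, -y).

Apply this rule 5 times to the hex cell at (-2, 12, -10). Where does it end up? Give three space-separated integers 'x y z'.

Start: (-2, 12, -10)
Step 1: (-2, 12, -10) -> (-(-10), -(-2), -(12)) = (10, 2, -12)
Step 2: (10, 2, -12) -> (-(-12), -(10), -(2)) = (12, -10, -2)
Step 3: (12, -10, -2) -> (-(-2), -(12), -(-10)) = (2, -12, 10)
Step 4: (2, -12, 10) -> (-(10), -(2), -(-12)) = (-10, -2, 12)
Step 5: (-10, -2, 12) -> (-(12), -(-10), -(-2)) = (-12, 10, 2)

Answer: -12 10 2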